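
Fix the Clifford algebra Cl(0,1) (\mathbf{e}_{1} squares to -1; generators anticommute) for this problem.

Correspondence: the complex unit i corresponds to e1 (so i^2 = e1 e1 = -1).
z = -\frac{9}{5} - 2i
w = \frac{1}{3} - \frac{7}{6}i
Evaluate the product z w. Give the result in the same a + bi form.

In blades: z = -\frac{9}{5} - 2 e_{1}, w = \frac{1}{3} - \frac{7}{6} e_{1}.
Distribute z over w term by term (generator squares from the signature, products reordered to ascending indices): (-\frac{9}{5})*w = -\frac{3}{5} + \frac{21}{10} e_{1}; (-2 e_{1})*w = -\frac{7}{3} - \frac{2}{3} e_{1}.
Sum: -\frac{44}{15} + \frac{43}{30} e_{1}; translating back through the correspondence:
Answer: -\frac{44}{15} + \frac{43}{30}i


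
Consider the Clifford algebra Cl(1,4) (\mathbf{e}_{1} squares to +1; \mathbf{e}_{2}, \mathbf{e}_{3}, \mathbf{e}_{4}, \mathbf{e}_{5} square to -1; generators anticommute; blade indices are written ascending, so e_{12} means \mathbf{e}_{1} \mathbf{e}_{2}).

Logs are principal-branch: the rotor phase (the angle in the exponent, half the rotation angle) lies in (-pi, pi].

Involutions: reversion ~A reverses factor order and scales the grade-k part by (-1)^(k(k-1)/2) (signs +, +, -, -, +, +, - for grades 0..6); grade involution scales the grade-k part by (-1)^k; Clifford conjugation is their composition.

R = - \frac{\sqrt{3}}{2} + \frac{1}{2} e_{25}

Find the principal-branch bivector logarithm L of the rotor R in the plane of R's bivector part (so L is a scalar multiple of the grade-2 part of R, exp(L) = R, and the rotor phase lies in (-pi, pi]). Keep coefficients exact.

The scalar part of R is - \frac{\sqrt{3}}{2}, which pins the rotor phase on the principal branch; dividing the bivector part by the sine of that phase recovers the unit plane, and L is the phase times that plane.
Concretely: cos(phase) = - \frac{\sqrt{3}}{2} gives phase = ±\frac{5 \pi}{6}, and since phase/sin(phase) is even the sign is immaterial: L = (phase/sin(phase)) * <R>_2 = (\frac{5 \pi}{3}) * <R>_2.
Answer: \frac{5 \pi}{6} e_{25}


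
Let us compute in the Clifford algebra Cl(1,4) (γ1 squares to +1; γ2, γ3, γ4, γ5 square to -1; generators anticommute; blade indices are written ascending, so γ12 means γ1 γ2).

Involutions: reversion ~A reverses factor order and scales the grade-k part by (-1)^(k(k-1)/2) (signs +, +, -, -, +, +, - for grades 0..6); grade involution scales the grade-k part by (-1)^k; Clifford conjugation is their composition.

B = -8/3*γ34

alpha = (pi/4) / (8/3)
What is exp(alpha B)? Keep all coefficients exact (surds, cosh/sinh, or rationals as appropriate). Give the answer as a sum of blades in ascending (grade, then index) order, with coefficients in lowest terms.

B^2 = (-8/3)^2*(γ34)^2 = 64/9*(-1) = -64/9 (a basis 2-blade squares to minus the product of its generators' squares).
B^2 = -64/9 — a negative square means the series sums to a rotation: l = 8/3, alpha*l = pi/4, so exp(alpha B) = cos(pi/4) + (sin(pi/4)/(8/3))*B = sqrt(2)/2 + (3*sqrt(2)/16)*B.
Answer: sqrt(2)/2 - sqrt(2)/2*γ34


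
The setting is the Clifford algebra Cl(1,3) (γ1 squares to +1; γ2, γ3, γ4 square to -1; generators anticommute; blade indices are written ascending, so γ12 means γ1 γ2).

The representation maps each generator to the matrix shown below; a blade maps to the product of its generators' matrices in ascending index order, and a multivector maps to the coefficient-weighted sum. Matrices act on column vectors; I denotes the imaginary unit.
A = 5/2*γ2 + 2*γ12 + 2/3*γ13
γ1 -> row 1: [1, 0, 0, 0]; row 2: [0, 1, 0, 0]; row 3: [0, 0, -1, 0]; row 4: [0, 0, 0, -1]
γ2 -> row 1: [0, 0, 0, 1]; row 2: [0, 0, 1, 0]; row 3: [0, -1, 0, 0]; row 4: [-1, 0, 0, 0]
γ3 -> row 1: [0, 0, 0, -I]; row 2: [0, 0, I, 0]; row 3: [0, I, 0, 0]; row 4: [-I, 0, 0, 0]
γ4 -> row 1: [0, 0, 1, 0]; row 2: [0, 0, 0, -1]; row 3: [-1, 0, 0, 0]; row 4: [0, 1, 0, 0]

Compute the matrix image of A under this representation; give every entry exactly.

Bivector images (products of the table entries): rho(γ12) = rho(γ1)rho(γ2) = row 1: [0, 0, 0, 1]; row 2: [0, 0, 1, 0]; row 3: [0, 1, 0, 0]; row 4: [1, 0, 0, 0]; rho(γ13) = rho(γ1)rho(γ3) = row 1: [0, 0, 0, -I]; row 2: [0, 0, I, 0]; row 3: [0, -I, 0, 0]; row 4: [I, 0, 0, 0].
M = (5/2)*rho(γ2) + (2)*rho(γ12) + (2/3)*rho(γ13), summed entrywise:
Answer: row 1: [0, 0, 0, 9/2 - 2*I/3]; row 2: [0, 0, 9/2 + 2*I/3, 0]; row 3: [0, -1/2 - 2*I/3, 0, 0]; row 4: [-1/2 + 2*I/3, 0, 0, 0]


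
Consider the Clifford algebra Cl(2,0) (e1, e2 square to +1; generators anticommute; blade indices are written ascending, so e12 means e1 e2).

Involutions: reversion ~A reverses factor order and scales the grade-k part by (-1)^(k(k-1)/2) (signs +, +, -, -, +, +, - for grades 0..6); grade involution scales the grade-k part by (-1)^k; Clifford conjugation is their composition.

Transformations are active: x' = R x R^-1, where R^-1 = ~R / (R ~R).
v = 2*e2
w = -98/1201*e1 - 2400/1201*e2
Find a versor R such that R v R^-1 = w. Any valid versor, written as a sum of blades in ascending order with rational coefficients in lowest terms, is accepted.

Construction: equal norms (both 4) license R = v + w = -98/1201*e1 + 2/1201*e2 — nothing changes along that direction, while (v - w)/2 changes sign, so v maps onto w.
Answer: -98/1201*e1 + 2/1201*e2


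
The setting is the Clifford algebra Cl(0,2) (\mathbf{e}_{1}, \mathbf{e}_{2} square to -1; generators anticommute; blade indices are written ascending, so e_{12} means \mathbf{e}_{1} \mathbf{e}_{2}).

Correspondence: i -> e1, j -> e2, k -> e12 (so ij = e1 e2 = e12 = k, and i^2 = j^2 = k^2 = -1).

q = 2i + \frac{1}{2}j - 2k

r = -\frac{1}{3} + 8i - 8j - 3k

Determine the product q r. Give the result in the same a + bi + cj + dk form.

In blades: q = 2 e_{1} + \frac{1}{2} e_{2} - 2 e_{12}, r = -\frac{1}{3} + 8 e_{1} - 8 e_{2} - 3 e_{12}.
Distribute q over r term by term (generator squares from the signature, products reordered to ascending indices): (2 e_{1})*r = -16 - \frac{2}{3} e_{1} + 6 e_{2} - 16 e_{12}; (\frac{1}{2} e_{2})*r = 4 - \frac{3}{2} e_{1} - \frac{1}{6} e_{2} - 4 e_{12}; (-2 e_{12})*r = -6 - 16 e_{1} - 16 e_{2} + \frac{2}{3} e_{12}.
Sum: -18 - \frac{109}{6} e_{1} - \frac{61}{6} e_{2} - \frac{58}{3} e_{12}; translating back through the correspondence:
Answer: -18 - \frac{109}{6}i - \frac{61}{6}j - \frac{58}{3}k


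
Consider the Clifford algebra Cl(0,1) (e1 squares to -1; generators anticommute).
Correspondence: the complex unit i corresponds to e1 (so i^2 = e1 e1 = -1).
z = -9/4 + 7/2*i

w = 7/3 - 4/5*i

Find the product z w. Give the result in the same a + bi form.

In blades: z = -9/4 + 7/2*e1, w = 7/3 - 4/5*e1.
Distribute z over w term by term (generator squares from the signature, products reordered to ascending indices): (-9/4)*w = -21/4 + 9/5*e1; (7/2*e1)*w = 14/5 + 49/6*e1.
Sum: -49/20 + 299/30*e1; translating back through the correspondence:
Answer: -49/20 + 299/30*i


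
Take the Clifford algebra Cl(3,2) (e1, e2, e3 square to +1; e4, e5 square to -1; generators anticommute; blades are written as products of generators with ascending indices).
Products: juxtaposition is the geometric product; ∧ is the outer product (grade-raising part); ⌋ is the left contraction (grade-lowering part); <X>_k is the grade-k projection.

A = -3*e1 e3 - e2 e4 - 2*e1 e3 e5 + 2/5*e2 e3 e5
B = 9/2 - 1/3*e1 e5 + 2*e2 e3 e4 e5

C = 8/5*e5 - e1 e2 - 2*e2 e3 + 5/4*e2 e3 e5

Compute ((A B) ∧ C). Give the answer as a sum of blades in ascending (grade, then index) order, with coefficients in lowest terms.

step 1: -2/3*e3 - 4/5*e4 - 27/2*e1 e3 - 9/2*e2 e4 + e3 e5 - 2/15*e1 e2 e3 + 4*e1 e2 e4 - 9*e1 e3 e5 + 9/5*e2 e3 e5 + 19/3*e1 e2 e4 e5
step 2: -16/15*e3 e5 - 32/25*e4 e5 + 2/3*e1 e2 e3 + 4/5*e1 e2 e4 - 108/5*e1 e3 e5 + 8/5*e2 e3 e4 - 36/5*e2 e4 e5 - 91/75*e1 e2 e3 e5 + 32/5*e1 e2 e4 e5 - e2 e3 e4 e5
Answer: -16/15*e3 e5 - 32/25*e4 e5 + 2/3*e1 e2 e3 + 4/5*e1 e2 e4 - 108/5*e1 e3 e5 + 8/5*e2 e3 e4 - 36/5*e2 e4 e5 - 91/75*e1 e2 e3 e5 + 32/5*e1 e2 e4 e5 - e2 e3 e4 e5


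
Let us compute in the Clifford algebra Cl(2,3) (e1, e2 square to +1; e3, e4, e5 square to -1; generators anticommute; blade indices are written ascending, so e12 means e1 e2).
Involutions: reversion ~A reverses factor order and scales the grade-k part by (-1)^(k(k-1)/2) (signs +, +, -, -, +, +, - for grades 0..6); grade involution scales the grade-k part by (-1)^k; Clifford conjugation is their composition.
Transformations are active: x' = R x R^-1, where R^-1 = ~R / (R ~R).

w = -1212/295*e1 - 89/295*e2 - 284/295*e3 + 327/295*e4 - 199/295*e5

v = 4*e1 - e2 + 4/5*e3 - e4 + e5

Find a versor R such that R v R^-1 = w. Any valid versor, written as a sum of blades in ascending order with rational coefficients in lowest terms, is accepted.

Reasoning: v^2 = w^2 = 359/25 since conjugation preserves the quadratic form; R = v + w = -32/295*e1 - 384/295*e2 - 48/295*e3 + 32/295*e4 + 96/295*e5 is then valid when invertible, keeping its own part and reversing (v - w)/2.
Answer: -32/295*e1 - 384/295*e2 - 48/295*e3 + 32/295*e4 + 96/295*e5


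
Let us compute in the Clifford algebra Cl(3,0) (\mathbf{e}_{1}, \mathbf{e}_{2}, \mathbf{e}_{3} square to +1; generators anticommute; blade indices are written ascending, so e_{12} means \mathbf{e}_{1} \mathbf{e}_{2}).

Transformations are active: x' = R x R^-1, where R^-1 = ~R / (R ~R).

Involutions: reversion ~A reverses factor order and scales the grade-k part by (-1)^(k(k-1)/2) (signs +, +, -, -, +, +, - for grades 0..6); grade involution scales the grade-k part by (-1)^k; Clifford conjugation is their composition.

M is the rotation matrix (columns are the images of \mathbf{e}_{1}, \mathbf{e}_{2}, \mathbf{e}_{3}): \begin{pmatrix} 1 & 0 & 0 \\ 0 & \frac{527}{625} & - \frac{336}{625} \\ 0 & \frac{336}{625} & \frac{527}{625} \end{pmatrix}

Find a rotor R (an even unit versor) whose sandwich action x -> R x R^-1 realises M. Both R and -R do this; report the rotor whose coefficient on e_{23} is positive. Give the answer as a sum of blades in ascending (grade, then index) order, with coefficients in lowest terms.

Method: write R = a + b12*e_{12} + b13*e_{13} + b23*e_{23} with a^2 + b12^2 + b13^2 + b23^2 = 1 (so R^-1 = ~R). Expanding the columns R e_j ~R gives tr M = 4a^2 - 1 and, from the antisymmetric part, M21 - M12 = -4a*b12, M13 - M31 = 4a*b13, M32 - M23 = -4a*b23.
Here tr M = \frac{1679}{625}, so a^2 = (1 + tr M)/4 = \frac{576}{625} and a = ±\frac{24}{25}. Taking a = \frac{24}{25}: M21 - M12 = 0, M13 - M31 = 0, M32 - M23 = \frac{672}{625}, giving b12 = 0, b13 = 0, b23 = -\frac{7}{25}, i.e. R = \frac{24}{25} - \frac{7}{25} e_{23}.
Its e_{23} coefficient is negative, so report the other preimage -R.
Answer: -\frac{24}{25} + \frac{7}{25} e_{23}. Key observation: the double cover Spin(3) -> SO(3) sends R and -R to the same matrix (trace \frac{1679}{625} here), so the stated sign of the e_{23} coefficient is what selects one sheet.


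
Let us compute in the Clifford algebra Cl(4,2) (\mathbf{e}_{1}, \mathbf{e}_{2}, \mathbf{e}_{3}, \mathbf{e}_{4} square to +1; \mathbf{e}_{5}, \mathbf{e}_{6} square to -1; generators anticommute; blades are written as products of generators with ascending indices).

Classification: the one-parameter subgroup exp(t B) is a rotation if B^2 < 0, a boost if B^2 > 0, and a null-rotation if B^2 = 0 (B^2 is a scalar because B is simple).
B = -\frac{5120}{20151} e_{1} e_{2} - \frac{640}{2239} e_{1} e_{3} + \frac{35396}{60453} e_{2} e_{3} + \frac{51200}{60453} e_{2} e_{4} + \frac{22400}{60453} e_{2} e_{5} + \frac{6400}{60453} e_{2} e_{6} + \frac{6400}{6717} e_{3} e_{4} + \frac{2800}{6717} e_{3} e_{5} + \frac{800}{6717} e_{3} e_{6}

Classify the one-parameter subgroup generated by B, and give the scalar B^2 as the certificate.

B^2 term by term: the squares give (-\frac{5120}{20151})^2*(e_{1} e_{2})^2 + (-\frac{640}{2239})^2*(e_{1} e_{3})^2 + (\frac{35396}{60453})^2*(e_{2} e_{3})^2 + (\frac{51200}{60453})^2*(e_{2} e_{4})^2 + (\frac{22400}{60453})^2*(e_{2} e_{5})^2 + (\frac{6400}{60453})^2*(e_{2} e_{6})^2 + (\frac{6400}{6717})^2*(e_{3} e_{4})^2 + (\frac{2800}{6717})^2*(e_{3} e_{5})^2 + (\frac{800}{6717})^2*(e_{3} e_{6})^2 = \frac{26214400}{406062801}*(-1) + \frac{409600}{5013121}*(-1) + \frac{1252876816}{3654565209}*(-1) + \frac{2621440000}{3654565209}*(-1) + \frac{501760000}{3654565209}*(+1) + \frac{40960000}{3654565209}*(+1) + \frac{40960000}{45118089}*(-1) + \frac{7840000}{45118089}*(+1) + \frac{640000}{45118089}*(+1) = -\frac{16}{9} (each basis 2-blade squares to minus the product of its generators' squares); cross terms between blades sharing an index anticommute and cancel; the commuting (index-disjoint) pairs give grade-4 terms 2*c*c'*(blade product), which cancel blade by blade — e_{1} e_{2} e_{3} e_{4}: -\frac{65536000}{135354267} + \frac{65536000}{135354267} = 0; e_{1} e_{2} e_{3} e_{5}: -\frac{28672000}{135354267} + \frac{28672000}{135354267} = 0; e_{1} e_{2} e_{3} e_{6}: -\frac{8192000}{135354267} + \frac{8192000}{135354267} = 0; e_{2} e_{3} e_{4} e_{5}: -\frac{286720000}{406062801} + \frac{286720000}{406062801} = 0; e_{2} e_{3} e_{4} e_{6}: -\frac{81920000}{406062801} + \frac{81920000}{406062801} = 0; e_{2} e_{3} e_{5} e_{6}: -\frac{35840000}{406062801} + \frac{35840000}{406062801} = 0 — confirming B is simple. So B^2 = -\frac{16}{9}.
Answer: rotation, certificate B^2 = -\frac{16}{9}. The class reads off the invariant scalar -\frac{16}{9} directly.


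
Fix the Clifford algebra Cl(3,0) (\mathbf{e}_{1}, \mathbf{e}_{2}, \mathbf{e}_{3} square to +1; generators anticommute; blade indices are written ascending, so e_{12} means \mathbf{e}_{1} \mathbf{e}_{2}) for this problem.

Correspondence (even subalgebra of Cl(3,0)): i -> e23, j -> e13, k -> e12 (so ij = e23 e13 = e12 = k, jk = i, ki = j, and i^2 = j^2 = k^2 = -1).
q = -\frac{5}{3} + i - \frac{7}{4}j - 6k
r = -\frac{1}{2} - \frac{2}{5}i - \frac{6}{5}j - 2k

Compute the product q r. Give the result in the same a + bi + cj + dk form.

In blades: q = -\frac{5}{3} - 6 e_{12} - \frac{7}{4} e_{13} + e_{23}, r = -\frac{1}{2} - 2 e_{12} - \frac{6}{5} e_{13} - \frac{2}{5} e_{23}.
Distribute q over r term by term (generator squares from the signature, products reordered to ascending indices): (-\frac{5}{3})*r = \frac{5}{6} + \frac{10}{3} e_{12} + 2 e_{13} + \frac{2}{3} e_{23}; (-6 e_{12})*r = -12 + 3 e_{12} + \frac{12}{5} e_{13} - \frac{36}{5} e_{23}; (-\frac{7}{4} e_{13})*r = -\frac{21}{10} - \frac{7}{10} e_{12} + \frac{7}{8} e_{13} + \frac{7}{2} e_{23}; (e_{23})*r = \frac{2}{5} - \frac{6}{5} e_{12} + 2 e_{13} - \frac{1}{2} e_{23}.
Sum: -\frac{193}{15} + \frac{133}{30} e_{12} + \frac{291}{40} e_{13} - \frac{53}{15} e_{23}; translating back through the correspondence:
Answer: -\frac{193}{15} - \frac{53}{15}i + \frac{291}{40}j + \frac{133}{30}k


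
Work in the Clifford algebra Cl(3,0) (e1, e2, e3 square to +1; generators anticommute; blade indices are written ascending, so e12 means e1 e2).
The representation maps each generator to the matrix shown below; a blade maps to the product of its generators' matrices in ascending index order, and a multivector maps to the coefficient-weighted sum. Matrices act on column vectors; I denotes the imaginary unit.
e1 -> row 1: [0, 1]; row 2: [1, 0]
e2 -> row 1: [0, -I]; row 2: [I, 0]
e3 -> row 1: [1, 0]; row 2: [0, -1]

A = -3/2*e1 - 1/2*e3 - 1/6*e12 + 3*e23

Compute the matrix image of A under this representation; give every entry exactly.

Bivector images (products of the table entries): rho(e12) = rho(e1)rho(e2) = row 1: [I, 0]; row 2: [0, -I]; rho(e23) = rho(e2)rho(e3) = row 1: [0, I]; row 2: [I, 0].
M = (-3/2)*rho(e1) + (-1/2)*rho(e3) + (-1/6)*rho(e12) + (3)*rho(e23), summed entrywise:
Answer: row 1: [-1/2 - I/6, -3/2 + 3*I]; row 2: [-3/2 + 3*I, 1/2 + I/6]


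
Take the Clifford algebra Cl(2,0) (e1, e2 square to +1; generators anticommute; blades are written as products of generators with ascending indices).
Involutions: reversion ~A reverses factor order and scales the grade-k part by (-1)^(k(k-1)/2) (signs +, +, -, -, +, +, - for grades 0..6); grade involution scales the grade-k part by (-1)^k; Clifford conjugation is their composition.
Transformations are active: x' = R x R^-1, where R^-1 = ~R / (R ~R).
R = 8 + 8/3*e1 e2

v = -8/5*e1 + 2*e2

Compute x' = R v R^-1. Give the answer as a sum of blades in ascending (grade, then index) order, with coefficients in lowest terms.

~R = 8 - 8/3*e1 e2, and R ~R = 640/9, so R^-1 = ~R / (640/9).
R v = -112/15*e1 + 304/15*e2
Answer: -2/25*e1 + 64/25*e2


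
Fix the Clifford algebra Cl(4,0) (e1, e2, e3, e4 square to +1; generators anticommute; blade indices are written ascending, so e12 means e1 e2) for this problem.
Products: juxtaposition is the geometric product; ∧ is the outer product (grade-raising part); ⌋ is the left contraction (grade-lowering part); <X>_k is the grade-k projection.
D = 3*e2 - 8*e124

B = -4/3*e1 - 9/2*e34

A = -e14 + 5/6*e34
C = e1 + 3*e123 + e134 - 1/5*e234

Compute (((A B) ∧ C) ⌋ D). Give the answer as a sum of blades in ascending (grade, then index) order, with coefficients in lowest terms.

step 1: 15/4 - 4/3*e4 - 9/2*e13 - 10/9*e134
step 2: 15/4*e1 + 4/3*e14 + 45/4*e123 + 15/4*e134 - 3/4*e234 + 4*e1234
step 3: -32/3*e2 - 30*e24
Answer: -32/3*e2 - 30*e24


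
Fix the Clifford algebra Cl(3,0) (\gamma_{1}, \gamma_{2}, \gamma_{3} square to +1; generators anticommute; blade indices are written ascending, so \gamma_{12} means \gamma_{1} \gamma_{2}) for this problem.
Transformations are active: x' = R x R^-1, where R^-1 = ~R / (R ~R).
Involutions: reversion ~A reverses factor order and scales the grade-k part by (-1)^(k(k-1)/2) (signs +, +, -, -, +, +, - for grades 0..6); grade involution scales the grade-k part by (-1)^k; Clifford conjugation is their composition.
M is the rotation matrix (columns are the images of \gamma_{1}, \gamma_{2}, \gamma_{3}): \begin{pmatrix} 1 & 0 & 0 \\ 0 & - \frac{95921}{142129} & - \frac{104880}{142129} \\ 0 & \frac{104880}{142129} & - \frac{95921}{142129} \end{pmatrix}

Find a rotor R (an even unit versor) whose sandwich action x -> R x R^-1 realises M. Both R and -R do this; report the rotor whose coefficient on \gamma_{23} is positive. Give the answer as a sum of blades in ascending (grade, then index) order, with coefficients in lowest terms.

Method: write R = a + b12*\gamma_{12} + b13*\gamma_{13} + b23*\gamma_{23} with a^2 + b12^2 + b13^2 + b23^2 = 1 (so R^-1 = ~R). Expanding the columns R e_j ~R gives tr M = 4a^2 - 1 and, from the antisymmetric part, M21 - M12 = -4a*b12, M13 - M31 = 4a*b13, M32 - M23 = -4a*b23.
Here tr M = -\frac{49713}{142129}, so a^2 = (1 + tr M)/4 = \frac{23104}{142129} and a = ±\frac{152}{377}. Taking a = \frac{152}{377}: M21 - M12 = 0, M13 - M31 = 0, M32 - M23 = \frac{209760}{142129}, giving b12 = 0, b13 = 0, b23 = -\frac{345}{377}, i.e. R = \frac{152}{377} - \frac{345}{377} \gamma_{23}.
Its \gamma_{23} coefficient is negative, so report the other preimage -R.
Answer: -\frac{152}{377} + \frac{345}{377} \gamma_{23}. Recall the cover is two-to-one: with M of trace -\frac{49713}{142129}, both preimages act alike, and the stated \gamma_{23} sign chooses the sheet.


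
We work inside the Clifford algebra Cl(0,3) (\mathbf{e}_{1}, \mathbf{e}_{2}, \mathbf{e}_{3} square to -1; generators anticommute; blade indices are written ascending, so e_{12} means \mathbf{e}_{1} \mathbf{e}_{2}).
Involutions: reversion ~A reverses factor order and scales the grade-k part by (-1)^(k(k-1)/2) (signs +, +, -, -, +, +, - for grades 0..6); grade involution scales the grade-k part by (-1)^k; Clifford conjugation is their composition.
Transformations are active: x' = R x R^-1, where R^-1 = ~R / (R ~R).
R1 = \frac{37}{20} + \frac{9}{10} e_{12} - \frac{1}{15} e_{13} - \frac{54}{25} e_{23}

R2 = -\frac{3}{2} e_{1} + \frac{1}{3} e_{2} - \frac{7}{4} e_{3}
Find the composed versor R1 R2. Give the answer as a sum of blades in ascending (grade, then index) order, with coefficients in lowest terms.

Distribute over the terms of R2 (each basis-blade product reordered to ascending indices, repeated generators contracted through their squares):
R1 (-\frac{3}{2} e_{1}) = -\frac{111}{40} e_{1} - \frac{27}{20} e_{2} + \frac{1}{10} e_{3} + \frac{81}{25} e_{123}
R1 (\frac{1}{3} e_{2}) = -\frac{3}{10} e_{1} + \frac{37}{60} e_{2} - \frac{18}{25} e_{3} + \frac{1}{45} e_{123}
R1 (-\frac{7}{4} e_{3}) = -\frac{7}{60} e_{1} - \frac{189}{50} e_{2} - \frac{259}{80} e_{3} - \frac{63}{40} e_{123}
Summing the partial products and collecting blades:
Answer: -\frac{383}{120} e_{1} - \frac{677}{150} e_{2} - \frac{1543}{400} e_{3} + \frac{3037}{1800} e_{123}


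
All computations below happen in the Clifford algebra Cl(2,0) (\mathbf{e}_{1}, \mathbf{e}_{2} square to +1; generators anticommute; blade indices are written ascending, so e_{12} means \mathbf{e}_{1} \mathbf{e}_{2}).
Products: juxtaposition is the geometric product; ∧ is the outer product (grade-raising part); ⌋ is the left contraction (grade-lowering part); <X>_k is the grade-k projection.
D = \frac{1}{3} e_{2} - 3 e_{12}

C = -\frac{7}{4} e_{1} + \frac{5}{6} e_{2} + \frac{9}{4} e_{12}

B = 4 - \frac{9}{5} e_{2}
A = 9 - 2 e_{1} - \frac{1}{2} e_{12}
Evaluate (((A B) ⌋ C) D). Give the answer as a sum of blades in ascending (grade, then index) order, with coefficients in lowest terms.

step 1: 36 - \frac{71}{10} e_{1} - \frac{81}{5} e_{2} + \frac{8}{5} e_{12}
step 2: -\frac{187}{40} - \frac{531}{20} e_{1} + \frac{561}{40} e_{2} + 81 e_{12}
step 3: \frac{9907}{40} + \frac{2763}{40} e_{1} + \frac{9371}{120} e_{2} + \frac{207}{40} e_{12}
Answer: \frac{9907}{40} + \frac{2763}{40} e_{1} + \frac{9371}{120} e_{2} + \frac{207}{40} e_{12}


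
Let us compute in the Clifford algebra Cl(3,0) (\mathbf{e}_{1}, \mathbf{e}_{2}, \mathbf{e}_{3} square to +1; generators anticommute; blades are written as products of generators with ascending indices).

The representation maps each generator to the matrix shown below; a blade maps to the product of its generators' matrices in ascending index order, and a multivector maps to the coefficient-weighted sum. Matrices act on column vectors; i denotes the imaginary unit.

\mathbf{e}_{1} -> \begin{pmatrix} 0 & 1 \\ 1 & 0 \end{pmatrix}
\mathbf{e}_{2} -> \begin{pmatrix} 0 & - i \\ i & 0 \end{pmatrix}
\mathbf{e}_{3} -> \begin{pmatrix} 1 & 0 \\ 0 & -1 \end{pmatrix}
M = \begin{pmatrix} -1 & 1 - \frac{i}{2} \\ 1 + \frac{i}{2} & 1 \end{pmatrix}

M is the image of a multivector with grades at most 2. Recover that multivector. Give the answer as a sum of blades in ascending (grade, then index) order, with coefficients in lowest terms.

Method: 1, rho(e_{1}), rho(e_{2}), rho(e_{3}) form a trace-orthogonal basis of the 2x2 complex matrices (tr(X Y) = 2 if X = Y, else 0), so M = m0*1 + m1*rho(e_{1}) + m2*rho(e_{2}) + m3*rho(e_{3}) with m0 = tr(M)/2 = 0, m1 = tr(M rho(e_{1}))/2 = 1, m2 = tr(M rho(e_{2}))/2 = \frac{1}{2}, m3 = tr(M rho(e_{3}))/2 = -1.
Multiplying table entries, the bivector images are rho(e_{1} e_{2}) = i*rho(e_{3}), rho(e_{1} e_{3}) = -i*rho(e_{2}), rho(e_{2} e_{3}) = i*rho(e_{1}); with real blade coefficients the real parts of m0..m3 are the coefficients of 1, e_{1}, e_{2}, e_{3} and the imaginary parts give the bivectors (e_{2} e_{3}: Im m1, e_{1} e_{3}: -Im m2, e_{1} e_{2}: Im m3).
Answer: e_{1} + \frac{1}{2} e_{2} - e_{3}


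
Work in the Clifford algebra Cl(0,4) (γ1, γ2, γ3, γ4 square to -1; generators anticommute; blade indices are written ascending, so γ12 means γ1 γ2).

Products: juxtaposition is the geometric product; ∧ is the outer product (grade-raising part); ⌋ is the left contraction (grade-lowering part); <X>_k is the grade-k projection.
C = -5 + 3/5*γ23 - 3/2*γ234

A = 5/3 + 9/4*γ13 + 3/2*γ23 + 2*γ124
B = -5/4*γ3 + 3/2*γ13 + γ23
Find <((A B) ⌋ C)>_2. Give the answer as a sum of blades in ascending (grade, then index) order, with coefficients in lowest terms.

step 1: -39/8 + 45/16*γ1 + 15/8*γ2 - 25/12*γ3 + 5/2*γ13 + 5/3*γ23 - 2*γ134 + 3*γ234 + 5/2*γ1234
step 2: 151/8 - 5/4*γ2 - 9/8*γ3 + 5/2*γ4 - 117/40*γ23 + 25/8*γ24 + 45/16*γ34 + 117/16*γ234
step 3: -117/40*γ23 + 25/8*γ24 + 45/16*γ34
Answer: -117/40*γ23 + 25/8*γ24 + 45/16*γ34


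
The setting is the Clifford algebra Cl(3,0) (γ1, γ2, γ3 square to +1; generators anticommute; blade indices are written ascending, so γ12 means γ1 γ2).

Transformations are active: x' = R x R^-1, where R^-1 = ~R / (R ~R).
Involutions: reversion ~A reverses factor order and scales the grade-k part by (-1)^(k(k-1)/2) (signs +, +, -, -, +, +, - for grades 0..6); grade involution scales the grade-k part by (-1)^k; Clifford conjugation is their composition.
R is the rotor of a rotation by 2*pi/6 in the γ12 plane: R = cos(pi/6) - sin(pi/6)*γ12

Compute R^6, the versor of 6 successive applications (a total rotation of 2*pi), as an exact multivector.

The rotor phase is half the rotation angle and phases add under composition, so 6 steps in the γ12 plane accumulate phase 6*(pi/6) = pi: R^6 = cos(pi) - sin(pi)*γ12.
cos(pi) = -1 and sin(pi) = 0, so R^6 = -1. The total rotation 2*pi is 1 full turn, so every vector returns to itself, yet the rotor is -1, on the OTHER sheet of the double cover (an odd number of 2*pi turns).
Answer: -1


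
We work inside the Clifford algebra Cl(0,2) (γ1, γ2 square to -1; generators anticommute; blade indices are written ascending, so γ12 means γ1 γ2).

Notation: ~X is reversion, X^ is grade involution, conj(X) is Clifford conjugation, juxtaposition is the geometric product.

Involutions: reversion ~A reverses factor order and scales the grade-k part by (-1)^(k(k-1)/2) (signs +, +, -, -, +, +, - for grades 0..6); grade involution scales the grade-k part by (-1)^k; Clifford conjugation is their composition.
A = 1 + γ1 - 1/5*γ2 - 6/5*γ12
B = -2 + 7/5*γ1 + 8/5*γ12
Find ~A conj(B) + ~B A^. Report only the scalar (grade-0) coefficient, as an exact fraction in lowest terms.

first term: 33/25 - 77/25*γ1 + 8/25*γ2 - 107/25*γ12
second term: -63/25 + 93/25*γ1 + 72/25*γ2 + 27/25*γ12
Answer: -6/5


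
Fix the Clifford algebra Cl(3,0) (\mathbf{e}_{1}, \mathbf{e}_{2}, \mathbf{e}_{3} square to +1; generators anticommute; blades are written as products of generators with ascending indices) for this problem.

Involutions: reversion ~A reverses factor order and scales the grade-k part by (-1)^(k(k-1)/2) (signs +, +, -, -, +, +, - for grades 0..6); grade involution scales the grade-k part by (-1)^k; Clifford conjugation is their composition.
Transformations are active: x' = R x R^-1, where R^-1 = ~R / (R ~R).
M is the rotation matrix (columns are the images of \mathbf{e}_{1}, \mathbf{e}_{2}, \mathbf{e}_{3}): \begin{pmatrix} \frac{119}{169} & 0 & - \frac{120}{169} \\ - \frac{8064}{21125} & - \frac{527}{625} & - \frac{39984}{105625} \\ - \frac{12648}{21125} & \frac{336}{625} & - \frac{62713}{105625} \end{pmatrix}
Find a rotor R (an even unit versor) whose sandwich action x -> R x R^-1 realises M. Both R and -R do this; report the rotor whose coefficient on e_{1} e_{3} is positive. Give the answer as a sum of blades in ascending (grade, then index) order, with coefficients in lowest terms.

Method: write R = a + b12*e_{1} e_{2} + b13*e_{1} e_{3} + b23*e_{2} e_{3} with a^2 + b12^2 + b13^2 + b23^2 = 1 (so R^-1 = ~R). Expanding the columns R e_j ~R gives tr M = 4a^2 - 1 and, from the antisymmetric part, M21 - M12 = -4a*b12, M13 - M31 = 4a*b13, M32 - M23 = -4a*b23.
Here tr M = -\frac{77401}{105625}, so a^2 = (1 + tr M)/4 = \frac{7056}{105625} and a = ±\frac{84}{325}. Taking a = \frac{84}{325}: M21 - M12 = -\frac{8064}{21125}, M13 - M31 = -\frac{2352}{21125}, M32 - M23 = \frac{96768}{105625}, giving b12 = \frac{24}{65}, b13 = -\frac{7}{65}, b23 = -\frac{288}{325}, i.e. R = \frac{84}{325} + \frac{24}{65} e_{1} e_{2} - \frac{7}{65} e_{1} e_{3} - \frac{288}{325} e_{2} e_{3}.
Its e_{1} e_{3} coefficient is negative, so report the other preimage -R.
Answer: -\frac{84}{325} - \frac{24}{65} e_{1} e_{2} + \frac{7}{65} e_{1} e_{3} + \frac{288}{325} e_{2} e_{3}. Recall the cover is two-to-one: with M of trace -\frac{77401}{105625}, both preimages act alike, and the stated e_{1} e_{3} sign chooses the sheet.


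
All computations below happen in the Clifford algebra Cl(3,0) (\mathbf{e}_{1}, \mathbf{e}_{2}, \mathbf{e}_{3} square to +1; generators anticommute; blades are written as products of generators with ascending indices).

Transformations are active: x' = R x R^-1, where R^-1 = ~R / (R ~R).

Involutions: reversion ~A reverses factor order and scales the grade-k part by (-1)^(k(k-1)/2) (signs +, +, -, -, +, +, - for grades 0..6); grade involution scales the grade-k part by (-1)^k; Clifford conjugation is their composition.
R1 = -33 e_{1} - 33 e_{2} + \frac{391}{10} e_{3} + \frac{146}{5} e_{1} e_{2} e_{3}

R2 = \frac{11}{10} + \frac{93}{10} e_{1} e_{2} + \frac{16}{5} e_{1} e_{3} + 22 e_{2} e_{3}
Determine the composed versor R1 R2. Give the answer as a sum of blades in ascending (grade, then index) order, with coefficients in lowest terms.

Distribute over the terms of R1 (each basis-blade product reordered to ascending indices, repeated generators contracted through their squares):
(-33 e_{1}) R2 = -\frac{363}{10} e_{1} - \frac{3069}{10} e_{2} - \frac{528}{5} e_{3} - 726 e_{1} e_{2} e_{3}
(-33 e_{2}) R2 = \frac{3069}{10} e_{1} - \frac{363}{10} e_{2} - 726 e_{3} + \frac{528}{5} e_{1} e_{2} e_{3}
(\frac{391}{10} e_{3}) R2 = -\frac{3128}{25} e_{1} - \frac{4301}{5} e_{2} + \frac{4301}{100} e_{3} + \frac{36363}{100} e_{1} e_{2} e_{3}
(\frac{146}{5} e_{1} e_{2} e_{3}) R2 = -\frac{3212}{5} e_{1} + \frac{2336}{25} e_{2} - \frac{6789}{25} e_{3} + \frac{803}{25} e_{1} e_{2} e_{3}
Summing the partial products and collecting blades:
Answer: -\frac{12423}{25} e_{1} - \frac{27749}{25} e_{2} - \frac{21203}{20} e_{3} - \frac{4493}{20} e_{1} e_{2} e_{3}


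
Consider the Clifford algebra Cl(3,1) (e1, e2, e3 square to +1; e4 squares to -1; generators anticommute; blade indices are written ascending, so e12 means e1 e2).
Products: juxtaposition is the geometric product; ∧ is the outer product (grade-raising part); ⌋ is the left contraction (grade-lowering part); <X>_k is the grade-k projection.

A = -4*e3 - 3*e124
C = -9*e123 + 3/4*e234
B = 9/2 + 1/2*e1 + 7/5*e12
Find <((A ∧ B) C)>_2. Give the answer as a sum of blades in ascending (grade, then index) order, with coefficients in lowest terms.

step 1: -18*e3 + 2*e13 - 28/5*e123 - 27/2*e124
step 2: -252/5 - 18*e2 + 162*e12 + 81/8*e13 + 21/5*e14 + 27/2*e24 + 243/2*e34 - 3/2*e124
step 3: 162*e12 + 81/8*e13 + 21/5*e14 + 27/2*e24 + 243/2*e34
Answer: 162*e12 + 81/8*e13 + 21/5*e14 + 27/2*e24 + 243/2*e34


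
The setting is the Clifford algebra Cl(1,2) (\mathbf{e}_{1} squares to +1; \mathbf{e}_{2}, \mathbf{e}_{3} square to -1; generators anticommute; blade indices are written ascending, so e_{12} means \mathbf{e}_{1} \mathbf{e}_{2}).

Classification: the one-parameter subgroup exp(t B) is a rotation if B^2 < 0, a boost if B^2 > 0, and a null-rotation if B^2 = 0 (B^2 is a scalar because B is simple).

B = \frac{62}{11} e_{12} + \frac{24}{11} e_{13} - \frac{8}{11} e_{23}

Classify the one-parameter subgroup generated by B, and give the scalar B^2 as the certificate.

B^2 term by term: the squares give (\frac{62}{11})^2*(e_{12})^2 + (\frac{24}{11})^2*(e_{13})^2 + (-\frac{8}{11})^2*(e_{23})^2 = \frac{3844}{121}*(+1) + \frac{576}{121}*(+1) + \frac{64}{121}*(-1) = 36 (each basis 2-blade squares to minus the product of its generators' squares); cross terms between blades sharing an index anticommute and cancel. So B^2 = 36.
Answer: boost, certificate B^2 = 36. Because 36 is invariant under every versor sandwich, the classification follows from its sign alone.


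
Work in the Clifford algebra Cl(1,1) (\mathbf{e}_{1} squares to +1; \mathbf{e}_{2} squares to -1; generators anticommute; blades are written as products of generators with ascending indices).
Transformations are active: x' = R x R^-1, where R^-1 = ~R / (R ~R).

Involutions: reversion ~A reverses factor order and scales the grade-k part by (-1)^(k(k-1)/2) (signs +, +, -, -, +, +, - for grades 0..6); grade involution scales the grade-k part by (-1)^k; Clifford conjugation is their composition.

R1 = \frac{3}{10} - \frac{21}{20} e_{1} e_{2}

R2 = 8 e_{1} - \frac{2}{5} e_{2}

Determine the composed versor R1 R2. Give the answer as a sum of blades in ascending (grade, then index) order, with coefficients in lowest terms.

Distribute over the terms of R1 (each basis-blade product reordered to ascending indices, repeated generators contracted through their squares):
(\frac{3}{10}) R2 = \frac{12}{5} e_{1} - \frac{3}{25} e_{2}
(-\frac{21}{20} e_{1} e_{2}) R2 = -\frac{21}{50} e_{1} + \frac{42}{5} e_{2}
Summing the partial products and collecting blades:
Answer: \frac{99}{50} e_{1} + \frac{207}{25} e_{2}


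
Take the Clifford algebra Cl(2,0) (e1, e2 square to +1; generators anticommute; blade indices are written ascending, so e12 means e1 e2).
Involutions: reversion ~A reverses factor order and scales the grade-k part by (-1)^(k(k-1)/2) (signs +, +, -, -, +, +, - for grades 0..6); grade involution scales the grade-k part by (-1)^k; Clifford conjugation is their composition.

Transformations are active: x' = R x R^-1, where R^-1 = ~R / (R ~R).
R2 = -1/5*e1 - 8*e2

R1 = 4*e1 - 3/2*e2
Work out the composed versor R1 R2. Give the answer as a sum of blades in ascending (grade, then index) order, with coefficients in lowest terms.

Distribute over the terms of R1 (each basis-blade product reordered to ascending indices, repeated generators contracted through their squares):
(4*e1) R2 = -4/5 - 32*e12
(-3/2*e2) R2 = 12 - 3/10*e12
Summing the partial products and collecting blades:
Answer: 56/5 - 323/10*e12


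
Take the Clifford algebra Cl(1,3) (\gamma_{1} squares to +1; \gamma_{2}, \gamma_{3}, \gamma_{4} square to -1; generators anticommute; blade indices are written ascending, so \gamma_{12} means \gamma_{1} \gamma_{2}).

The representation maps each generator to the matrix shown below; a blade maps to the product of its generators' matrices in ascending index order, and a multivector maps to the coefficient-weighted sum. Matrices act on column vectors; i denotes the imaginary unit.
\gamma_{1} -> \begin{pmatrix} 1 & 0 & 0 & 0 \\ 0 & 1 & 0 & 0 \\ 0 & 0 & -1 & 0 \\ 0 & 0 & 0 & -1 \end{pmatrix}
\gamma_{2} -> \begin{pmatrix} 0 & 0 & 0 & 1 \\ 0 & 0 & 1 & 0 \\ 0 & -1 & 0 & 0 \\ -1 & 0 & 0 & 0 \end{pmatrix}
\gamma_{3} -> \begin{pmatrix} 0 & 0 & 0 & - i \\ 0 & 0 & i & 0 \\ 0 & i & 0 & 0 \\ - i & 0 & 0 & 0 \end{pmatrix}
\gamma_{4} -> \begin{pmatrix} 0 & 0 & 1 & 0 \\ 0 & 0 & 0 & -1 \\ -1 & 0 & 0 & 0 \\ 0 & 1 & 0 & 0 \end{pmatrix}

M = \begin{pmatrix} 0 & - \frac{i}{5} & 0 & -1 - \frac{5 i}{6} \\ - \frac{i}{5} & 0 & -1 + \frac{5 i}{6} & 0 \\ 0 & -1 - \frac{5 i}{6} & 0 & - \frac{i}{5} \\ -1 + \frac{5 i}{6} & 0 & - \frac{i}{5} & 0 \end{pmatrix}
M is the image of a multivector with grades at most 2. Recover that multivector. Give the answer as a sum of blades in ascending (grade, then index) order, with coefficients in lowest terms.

Method: the blade images are trace-orthogonal — tr(rho(e_A) rho(e_B)^-1) = 4 if A = B and 0 otherwise — and rho(e_A)^-1 = (e_A)^2 * rho(e_A) with (e_A)^2 = +1 or -1, so the coefficient of e_A in the preimage is (e_A)^2 * tr(M rho(e_A))/4.
Nonzero projections over blades of grade <= 2: \gamma_{12}: (\gamma_{12})^2 = +1, tr(M rho(\gamma_{12})) = -4, coefficient -1; \gamma_{13}: (\gamma_{13})^2 = +1, tr(M rho(\gamma_{13})) = \frac{10}{3}, coefficient \frac{5}{6}; \gamma_{34}: (\gamma_{34})^2 = -1, tr(M rho(\gamma_{34})) = - \frac{4}{5}, coefficient \frac{1}{5}. Every other blade of grade <= 2 projects to 0.
Answer: -\gamma_{12} + \frac{5}{6} \gamma_{13} + \frac{1}{5} \gamma_{34}


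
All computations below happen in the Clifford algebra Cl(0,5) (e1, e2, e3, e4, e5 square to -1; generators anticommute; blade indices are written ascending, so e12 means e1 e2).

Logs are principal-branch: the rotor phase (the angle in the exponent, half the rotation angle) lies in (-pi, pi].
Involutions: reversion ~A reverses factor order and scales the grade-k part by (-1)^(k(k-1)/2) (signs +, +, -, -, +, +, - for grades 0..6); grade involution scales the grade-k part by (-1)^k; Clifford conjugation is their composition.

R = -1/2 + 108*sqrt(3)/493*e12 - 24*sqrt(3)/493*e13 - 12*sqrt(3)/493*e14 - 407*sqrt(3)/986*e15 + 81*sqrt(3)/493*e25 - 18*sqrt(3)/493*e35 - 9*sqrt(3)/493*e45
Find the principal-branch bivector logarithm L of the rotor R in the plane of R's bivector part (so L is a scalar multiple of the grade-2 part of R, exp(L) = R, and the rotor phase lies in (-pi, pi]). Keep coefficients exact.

The scalar part of R is -1/2, so the principal-branch rotor phase is pinned; divide the bivector part by its sine to get the unit plane — L is the phase times that plane.
Concretely: cos(phase) = -1/2 gives phase = ±2*pi/3, and since phase/sin(phase) is even the sign is immaterial: L = (phase/sin(phase)) * <R>_2 = (4*sqrt(3)*pi/9) * <R>_2.
Answer: 144*pi/493*e12 - 32*pi/493*e13 - 16*pi/493*e14 - 814*pi/1479*e15 + 108*pi/493*e25 - 24*pi/493*e35 - 12*pi/493*e45


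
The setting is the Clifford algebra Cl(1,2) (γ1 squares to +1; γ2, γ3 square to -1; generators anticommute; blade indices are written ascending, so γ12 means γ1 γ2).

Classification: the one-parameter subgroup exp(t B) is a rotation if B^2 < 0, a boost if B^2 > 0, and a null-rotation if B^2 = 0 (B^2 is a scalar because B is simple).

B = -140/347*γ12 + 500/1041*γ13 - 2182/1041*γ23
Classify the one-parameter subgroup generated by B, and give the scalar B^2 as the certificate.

B^2 term by term: the squares give (-140/347)^2*(γ12)^2 + (500/1041)^2*(γ13)^2 + (-2182/1041)^2*(γ23)^2 = 19600/120409*(+1) + 250000/1083681*(+1) + 4761124/1083681*(-1) = -4 (each basis 2-blade squares to minus the product of its generators' squares); cross terms between blades sharing an index anticommute and cancel. So B^2 = -4.
Answer: rotation, certificate B^2 = -4. One invariant decides it: the square -4 survives every conjugation, and its sign is exactly the classification.


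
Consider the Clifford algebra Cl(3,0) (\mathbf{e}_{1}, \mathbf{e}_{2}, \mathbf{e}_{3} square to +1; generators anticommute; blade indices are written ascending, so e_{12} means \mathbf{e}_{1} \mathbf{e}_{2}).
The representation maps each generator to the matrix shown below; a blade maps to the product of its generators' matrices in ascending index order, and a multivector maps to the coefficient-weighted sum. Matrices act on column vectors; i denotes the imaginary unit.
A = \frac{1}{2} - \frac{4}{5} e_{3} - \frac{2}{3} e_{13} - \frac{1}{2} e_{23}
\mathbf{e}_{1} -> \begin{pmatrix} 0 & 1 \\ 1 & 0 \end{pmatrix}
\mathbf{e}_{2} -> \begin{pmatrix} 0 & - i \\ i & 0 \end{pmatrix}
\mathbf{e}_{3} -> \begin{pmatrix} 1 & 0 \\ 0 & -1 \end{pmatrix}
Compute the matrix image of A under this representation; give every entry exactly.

Bivector images (products of the table entries): rho(e_{13}) = rho(\mathbf{e}_{1})rho(\mathbf{e}_{3}) = \begin{pmatrix} 0 & -1 \\ 1 & 0 \end{pmatrix}; rho(e_{23}) = rho(\mathbf{e}_{2})rho(\mathbf{e}_{3}) = \begin{pmatrix} 0 & i \\ i & 0 \end{pmatrix}.
M = (\frac{1}{2})*1 + (-\frac{4}{5})*rho(e_{3}) + (-\frac{2}{3})*rho(e_{13}) + (-\frac{1}{2})*rho(e_{23}), summed entrywise (1 is the identity matrix):
Answer: \begin{pmatrix} - \frac{3}{10} & \frac{2}{3} - \frac{i}{2} \\ - \frac{2}{3} - \frac{i}{2} & \frac{13}{10} \end{pmatrix}


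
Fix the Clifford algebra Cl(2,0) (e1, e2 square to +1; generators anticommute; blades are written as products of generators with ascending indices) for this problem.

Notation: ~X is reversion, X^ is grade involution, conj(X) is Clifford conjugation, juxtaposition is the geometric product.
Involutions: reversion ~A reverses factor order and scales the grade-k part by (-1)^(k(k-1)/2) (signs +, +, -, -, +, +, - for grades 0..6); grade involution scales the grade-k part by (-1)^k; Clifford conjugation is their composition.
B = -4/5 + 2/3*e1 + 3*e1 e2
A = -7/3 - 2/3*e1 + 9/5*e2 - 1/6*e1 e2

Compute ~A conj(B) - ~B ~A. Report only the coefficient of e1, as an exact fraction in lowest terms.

first term: 253/90 + 337/45*e1 + 151/225*e2 + 121/15*e1 e2
second term: 173/90 - 289/45*e1 - 749/225*e2 + 121/15*e1 e2
Answer: 626/45


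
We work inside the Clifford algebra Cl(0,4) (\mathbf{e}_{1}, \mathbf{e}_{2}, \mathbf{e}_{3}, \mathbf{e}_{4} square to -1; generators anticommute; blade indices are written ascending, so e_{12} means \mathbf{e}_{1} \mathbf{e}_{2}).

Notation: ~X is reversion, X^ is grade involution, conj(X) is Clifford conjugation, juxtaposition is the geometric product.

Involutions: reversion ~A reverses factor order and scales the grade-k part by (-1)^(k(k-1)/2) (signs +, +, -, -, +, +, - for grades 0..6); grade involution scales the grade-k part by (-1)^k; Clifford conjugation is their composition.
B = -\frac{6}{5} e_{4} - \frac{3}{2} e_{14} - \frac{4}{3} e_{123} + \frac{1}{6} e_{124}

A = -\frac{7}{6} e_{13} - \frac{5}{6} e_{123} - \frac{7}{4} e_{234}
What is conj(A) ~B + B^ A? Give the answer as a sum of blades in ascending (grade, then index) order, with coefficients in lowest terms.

first term: -\frac{10}{9} + \frac{14}{9} e_{2} - \frac{7}{24} e_{13} - \frac{7}{3} e_{14} - \frac{21}{10} e_{23} + \frac{29}{18} e_{34} - \frac{21}{8} e_{123} - \frac{7}{5} e_{134} + \frac{13}{9} e_{234} + e_{1234}
second term: -\frac{10}{9} - \frac{14}{9} e_{2} + \frac{7}{24} e_{13} + \frac{7}{3} e_{14} + \frac{21}{10} e_{23} - \frac{29}{18} e_{34} - \frac{21}{8} e_{123} - \frac{7}{5} e_{134} + \frac{13}{9} e_{234} + e_{1234}
Answer: -\frac{20}{9} - \frac{21}{4} e_{123} - \frac{14}{5} e_{134} + \frac{26}{9} e_{234} + 2 e_{1234}
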